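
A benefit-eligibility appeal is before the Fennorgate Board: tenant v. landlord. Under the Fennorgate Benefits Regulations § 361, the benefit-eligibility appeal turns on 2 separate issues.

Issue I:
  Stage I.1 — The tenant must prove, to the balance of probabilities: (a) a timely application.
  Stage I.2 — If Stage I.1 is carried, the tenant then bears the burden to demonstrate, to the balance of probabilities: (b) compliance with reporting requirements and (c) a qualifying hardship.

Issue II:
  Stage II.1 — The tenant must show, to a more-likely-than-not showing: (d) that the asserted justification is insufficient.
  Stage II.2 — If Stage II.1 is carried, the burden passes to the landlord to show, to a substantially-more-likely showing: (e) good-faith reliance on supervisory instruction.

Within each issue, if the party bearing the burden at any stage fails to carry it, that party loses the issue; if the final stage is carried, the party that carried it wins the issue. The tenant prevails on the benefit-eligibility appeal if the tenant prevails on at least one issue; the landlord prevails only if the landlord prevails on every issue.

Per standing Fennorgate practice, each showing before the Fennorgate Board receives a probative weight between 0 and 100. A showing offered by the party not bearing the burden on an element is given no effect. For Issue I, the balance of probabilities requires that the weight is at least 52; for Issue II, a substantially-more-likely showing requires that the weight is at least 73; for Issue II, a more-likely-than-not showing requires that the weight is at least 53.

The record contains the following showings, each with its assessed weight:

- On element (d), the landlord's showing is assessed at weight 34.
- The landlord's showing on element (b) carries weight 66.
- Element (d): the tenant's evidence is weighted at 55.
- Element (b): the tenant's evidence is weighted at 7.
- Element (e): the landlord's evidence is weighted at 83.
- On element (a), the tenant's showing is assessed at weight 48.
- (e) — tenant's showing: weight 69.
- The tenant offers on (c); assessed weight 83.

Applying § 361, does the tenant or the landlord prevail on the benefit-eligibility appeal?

landlord

— Issue I —
Stage I.1 (tenant, the balance of probabilities, weight is at least 52): (a) 48 < 52 — fails.
  The tenant does not carry Stage I.1.
So the landlord prevails on this issue.
— Issue II —
Stage II.1 — burden on tenant; standard: a more-likely-than-not showing (weight is at least 53).
    (d): 55 (landlord's 34 disregarded) ≥ 53 [met]
  Stage II.1 carried; the burden shifts to the landlord.
Stage II.2 — burden on landlord; standard: a substantially-more-likely showing (weight is at least 73).
    (e): 83 (tenant's 69 disregarded) ≥ 73 [met]
  The landlord carries the last stage.
All stages carried — the landlord prevails on this issue.
Per-issue: Issue I → landlord; Issue II → landlord. The tenant must prevail on at least one issue; overall, the landlord prevails.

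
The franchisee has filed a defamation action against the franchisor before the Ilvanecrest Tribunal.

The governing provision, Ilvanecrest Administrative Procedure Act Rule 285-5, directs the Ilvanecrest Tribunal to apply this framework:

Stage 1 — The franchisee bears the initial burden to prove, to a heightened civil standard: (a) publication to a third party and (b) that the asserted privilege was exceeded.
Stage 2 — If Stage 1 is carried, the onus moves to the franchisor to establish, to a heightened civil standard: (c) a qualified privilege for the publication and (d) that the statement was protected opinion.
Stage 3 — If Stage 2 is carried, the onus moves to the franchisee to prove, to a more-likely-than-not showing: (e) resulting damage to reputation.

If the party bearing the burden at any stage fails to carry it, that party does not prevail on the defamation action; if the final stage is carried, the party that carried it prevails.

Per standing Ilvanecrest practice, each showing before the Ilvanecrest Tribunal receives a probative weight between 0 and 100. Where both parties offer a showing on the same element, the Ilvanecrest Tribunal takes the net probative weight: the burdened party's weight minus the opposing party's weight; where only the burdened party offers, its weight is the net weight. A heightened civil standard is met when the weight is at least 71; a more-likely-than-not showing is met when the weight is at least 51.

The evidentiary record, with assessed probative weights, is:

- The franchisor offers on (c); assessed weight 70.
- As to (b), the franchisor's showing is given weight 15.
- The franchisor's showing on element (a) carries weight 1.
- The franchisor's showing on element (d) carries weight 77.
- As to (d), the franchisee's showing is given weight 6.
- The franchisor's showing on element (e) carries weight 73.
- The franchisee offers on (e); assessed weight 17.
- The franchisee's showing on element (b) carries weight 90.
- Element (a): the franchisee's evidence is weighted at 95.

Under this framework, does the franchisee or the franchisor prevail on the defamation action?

franchisee

Stage 1 (franchisee, a heightened civil standard, weight is at least 71): (a) net 95−1=94 ≥ 71 — meets; (b) net 90−15=75 ≥ 71 — meets.
  The franchisee carries Stage 1; the franchisor now bears the burden.
Stage 2 (franchisor, a heightened civil standard, weight is at least 71): (c) 70 < 71 — fails; (d) net 77−6=71 ≥ 71 — meets.
  Stage 2 not carried; the franchisor fails its burden.
The analysis ends at Stage 2; the franchisee prevails.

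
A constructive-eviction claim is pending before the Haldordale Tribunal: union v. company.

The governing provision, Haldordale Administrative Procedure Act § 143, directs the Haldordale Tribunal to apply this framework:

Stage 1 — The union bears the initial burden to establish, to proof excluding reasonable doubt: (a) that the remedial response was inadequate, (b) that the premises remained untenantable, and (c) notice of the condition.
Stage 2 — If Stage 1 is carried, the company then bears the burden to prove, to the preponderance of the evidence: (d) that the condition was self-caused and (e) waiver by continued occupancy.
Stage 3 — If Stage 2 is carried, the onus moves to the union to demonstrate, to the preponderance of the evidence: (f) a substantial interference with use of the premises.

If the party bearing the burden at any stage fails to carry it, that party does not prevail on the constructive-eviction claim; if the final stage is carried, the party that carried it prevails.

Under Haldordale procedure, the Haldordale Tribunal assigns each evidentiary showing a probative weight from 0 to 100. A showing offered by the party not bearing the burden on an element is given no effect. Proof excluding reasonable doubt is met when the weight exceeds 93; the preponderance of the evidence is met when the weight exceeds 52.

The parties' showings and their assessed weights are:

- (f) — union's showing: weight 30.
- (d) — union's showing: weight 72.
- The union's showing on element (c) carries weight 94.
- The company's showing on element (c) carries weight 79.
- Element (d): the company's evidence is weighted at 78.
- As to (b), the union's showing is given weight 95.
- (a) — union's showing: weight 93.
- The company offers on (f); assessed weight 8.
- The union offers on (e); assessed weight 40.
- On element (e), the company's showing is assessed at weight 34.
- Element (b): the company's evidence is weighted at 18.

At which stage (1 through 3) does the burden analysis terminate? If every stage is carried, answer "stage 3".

At Stage 1 the union must meet proof excluding reasonable doubt (weight exceeds 93): on (a) the weight is 93, ≤ 93, so (a) does not meet the standard; on (b) the weight is 95 (the company's 18 is given no effect), > 93, so (b) meets the standard; on (c) the weight is 94 (the company's 79 is given no effect), > 93, so (c) meets the standard.
  Stage 1 not carried; the union fails its burden.
The analysis ends at Stage 1; the company prevails.

stage 1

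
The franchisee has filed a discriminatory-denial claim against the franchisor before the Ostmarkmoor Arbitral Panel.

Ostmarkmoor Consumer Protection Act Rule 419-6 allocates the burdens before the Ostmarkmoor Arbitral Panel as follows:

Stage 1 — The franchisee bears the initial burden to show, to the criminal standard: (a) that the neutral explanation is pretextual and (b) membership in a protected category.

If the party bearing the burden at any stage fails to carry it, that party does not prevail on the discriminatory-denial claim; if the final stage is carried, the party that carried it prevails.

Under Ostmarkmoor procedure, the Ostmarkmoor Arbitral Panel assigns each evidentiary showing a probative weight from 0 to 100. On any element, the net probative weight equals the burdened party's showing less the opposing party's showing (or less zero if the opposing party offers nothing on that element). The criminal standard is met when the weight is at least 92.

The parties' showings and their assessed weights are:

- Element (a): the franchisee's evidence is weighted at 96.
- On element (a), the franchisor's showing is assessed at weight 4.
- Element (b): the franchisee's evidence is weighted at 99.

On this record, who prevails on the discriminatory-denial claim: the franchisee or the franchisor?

franchisee

Stage 1 (franchisee, the criminal standard, weight is at least 92): (a) net 96−4=92 ≥ 92 — meets; (b) 99 ≥ 92 — meets.
  Stage 1 carried; the final stage is satisfied.
All stages carried — the franchisee prevails.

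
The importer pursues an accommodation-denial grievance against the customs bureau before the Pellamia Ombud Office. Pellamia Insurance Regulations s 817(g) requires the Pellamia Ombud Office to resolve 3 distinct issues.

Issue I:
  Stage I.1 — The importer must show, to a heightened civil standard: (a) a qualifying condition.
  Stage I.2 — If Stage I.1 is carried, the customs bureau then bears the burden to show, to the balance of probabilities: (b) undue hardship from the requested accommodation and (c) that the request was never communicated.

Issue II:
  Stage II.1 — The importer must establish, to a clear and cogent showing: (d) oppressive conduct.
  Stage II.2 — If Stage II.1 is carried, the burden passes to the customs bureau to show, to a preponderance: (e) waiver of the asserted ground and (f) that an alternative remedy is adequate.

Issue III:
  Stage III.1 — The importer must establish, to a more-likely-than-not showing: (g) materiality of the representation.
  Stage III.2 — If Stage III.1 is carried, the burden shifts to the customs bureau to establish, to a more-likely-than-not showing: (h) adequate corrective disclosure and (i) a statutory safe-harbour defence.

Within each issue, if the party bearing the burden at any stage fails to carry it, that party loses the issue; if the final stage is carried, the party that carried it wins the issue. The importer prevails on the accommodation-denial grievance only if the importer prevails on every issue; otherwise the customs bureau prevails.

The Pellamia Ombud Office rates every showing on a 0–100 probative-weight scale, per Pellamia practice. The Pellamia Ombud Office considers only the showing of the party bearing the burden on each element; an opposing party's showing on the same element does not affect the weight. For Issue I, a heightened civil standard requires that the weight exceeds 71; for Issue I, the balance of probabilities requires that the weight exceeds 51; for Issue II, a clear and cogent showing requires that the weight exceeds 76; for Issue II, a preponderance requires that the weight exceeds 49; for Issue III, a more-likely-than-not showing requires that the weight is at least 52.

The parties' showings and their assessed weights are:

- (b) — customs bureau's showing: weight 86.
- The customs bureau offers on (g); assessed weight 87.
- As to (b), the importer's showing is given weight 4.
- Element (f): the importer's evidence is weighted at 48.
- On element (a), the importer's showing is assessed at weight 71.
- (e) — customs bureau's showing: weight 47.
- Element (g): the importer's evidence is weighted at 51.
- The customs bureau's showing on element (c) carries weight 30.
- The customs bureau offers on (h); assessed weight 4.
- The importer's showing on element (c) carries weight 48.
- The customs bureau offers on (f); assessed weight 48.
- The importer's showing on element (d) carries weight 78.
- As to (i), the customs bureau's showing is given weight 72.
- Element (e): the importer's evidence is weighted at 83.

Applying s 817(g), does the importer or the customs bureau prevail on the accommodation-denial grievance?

customs bureau

— Issue I —
Stage I.1 (importer, a heightened civil standard, weight exceeds 71): (a) 71 ≤ 71 — fails.
  Not every element is met, so the importer fails to carry Stage I.1.
The customs bureau prevails on this issue.
— Issue II —
Stage II.1 — burden on importer; standard: a clear and cogent showing (weight exceeds 76).
    (d): 78 > 76 [met]
  All elements met. The burden passes to the customs bureau.
Stage II.2 — burden on customs bureau; standard: a preponderance (weight exceeds 49).
    (e): 47 (importer's 83 disregarded) ≤ 49 [not met]
    (f): 48 (importer's 48 disregarded) ≤ 49 [not met]
  The customs bureau does not carry Stage II.2.
The analysis ends at Stage II.2; the importer prevails on this issue.
— Issue III —
Stage III.1 — burden on importer; standard: a more-likely-than-not showing (weight is at least 52).
    (g): 51 (customs bureau's 87 disregarded) < 52 [not met]
  The importer does not carry Stage III.1.
The customs bureau prevails on this issue.
Per-issue: Issue I → customs bureau; Issue II → importer; Issue III → customs bureau. The importer must prevail on every issue; overall, the customs bureau prevails.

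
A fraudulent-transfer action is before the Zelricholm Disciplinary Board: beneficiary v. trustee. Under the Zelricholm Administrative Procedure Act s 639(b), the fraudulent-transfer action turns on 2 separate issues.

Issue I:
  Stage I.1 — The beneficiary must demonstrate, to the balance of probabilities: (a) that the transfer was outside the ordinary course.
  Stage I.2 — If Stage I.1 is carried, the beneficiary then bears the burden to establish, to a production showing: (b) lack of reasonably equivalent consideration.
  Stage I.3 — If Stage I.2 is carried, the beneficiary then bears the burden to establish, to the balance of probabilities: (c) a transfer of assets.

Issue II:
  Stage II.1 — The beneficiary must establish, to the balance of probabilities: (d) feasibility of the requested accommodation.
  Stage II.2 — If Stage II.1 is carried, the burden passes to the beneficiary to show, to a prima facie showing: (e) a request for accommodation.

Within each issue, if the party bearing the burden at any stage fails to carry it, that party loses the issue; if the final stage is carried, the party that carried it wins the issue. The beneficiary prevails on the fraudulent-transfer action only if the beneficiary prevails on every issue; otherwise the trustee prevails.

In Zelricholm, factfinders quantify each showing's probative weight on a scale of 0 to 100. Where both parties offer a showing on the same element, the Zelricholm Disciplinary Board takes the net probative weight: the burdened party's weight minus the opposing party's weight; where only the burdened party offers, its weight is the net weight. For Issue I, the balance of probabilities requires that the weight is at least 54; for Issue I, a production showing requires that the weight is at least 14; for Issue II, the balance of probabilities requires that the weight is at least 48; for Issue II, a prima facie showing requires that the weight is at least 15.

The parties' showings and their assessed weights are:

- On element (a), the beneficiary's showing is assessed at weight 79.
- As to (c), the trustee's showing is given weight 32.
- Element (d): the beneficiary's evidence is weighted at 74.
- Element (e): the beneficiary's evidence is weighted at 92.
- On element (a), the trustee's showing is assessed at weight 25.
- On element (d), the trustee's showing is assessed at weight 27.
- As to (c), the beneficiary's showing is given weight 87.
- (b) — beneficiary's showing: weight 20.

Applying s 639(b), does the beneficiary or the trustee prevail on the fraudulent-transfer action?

— Issue I —
At Stage I.1 the beneficiary must meet the balance of probabilities (weight is at least 54): on (a) the weight is 79 less the opposing 25 gives net 54, which does reach 54, so (a) meets the standard.
  Stage I.1 is satisfied; the beneficiary continues to bear the burden.
At Stage I.2 the beneficiary must meet a production showing (weight is at least 14): on (b) the weight is 20, which does reach 14, so (b) meets the standard.
  All elements met. The beneficiary retains the burden for Stage I.3.
At Stage I.3 the beneficiary must meet the balance of probabilities (weight is at least 54): on (c) the weight is 87 less the opposing 32 gives net 55, which does reach 54, so (c) meets the standard.
  Stage I.3 carried; the final stage is satisfied.
With every stage satisfied, the beneficiary prevails on this issue.
— Issue II —
Stage II.1 (beneficiary, the balance of probabilities, weight is at least 48): (d) net 74−27=47 < 48 — fails.
  Not every element is met, so the beneficiary fails to carry Stage II.1.
The trustee prevails on this issue.
Per-issue: Issue I → beneficiary; Issue II → trustee. The beneficiary must prevail on every issue; overall, the trustee prevails.

trustee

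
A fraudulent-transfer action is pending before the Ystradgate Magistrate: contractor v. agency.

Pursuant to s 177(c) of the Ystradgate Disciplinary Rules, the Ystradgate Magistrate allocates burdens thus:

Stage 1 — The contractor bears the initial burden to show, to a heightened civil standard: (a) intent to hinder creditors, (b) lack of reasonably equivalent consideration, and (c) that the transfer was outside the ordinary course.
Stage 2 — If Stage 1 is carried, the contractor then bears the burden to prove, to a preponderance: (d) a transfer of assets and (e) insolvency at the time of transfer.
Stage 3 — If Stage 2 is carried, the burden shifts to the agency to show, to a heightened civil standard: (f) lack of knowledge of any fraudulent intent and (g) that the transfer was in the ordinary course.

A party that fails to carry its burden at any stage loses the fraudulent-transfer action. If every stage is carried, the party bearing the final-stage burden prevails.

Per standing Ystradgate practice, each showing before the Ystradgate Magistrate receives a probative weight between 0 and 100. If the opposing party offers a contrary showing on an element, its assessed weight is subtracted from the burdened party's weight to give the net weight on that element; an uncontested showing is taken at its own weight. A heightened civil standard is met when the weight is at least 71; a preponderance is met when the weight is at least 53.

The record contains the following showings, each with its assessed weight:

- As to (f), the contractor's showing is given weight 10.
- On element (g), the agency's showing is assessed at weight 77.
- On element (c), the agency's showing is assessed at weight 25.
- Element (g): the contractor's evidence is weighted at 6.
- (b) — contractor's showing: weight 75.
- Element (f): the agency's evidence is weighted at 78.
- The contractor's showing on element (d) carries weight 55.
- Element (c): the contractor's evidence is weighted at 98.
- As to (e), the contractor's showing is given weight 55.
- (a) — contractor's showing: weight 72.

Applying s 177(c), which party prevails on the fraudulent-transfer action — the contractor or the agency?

contractor

Stage 1 (contractor, a heightened civil standard, weight is at least 71): (a) 72 ≥ 71 — meets; (b) 75 ≥ 71 — meets; (c) net 98−25=73 ≥ 71 — meets.
  Stage 1 carried; the burden remains with the contractor.
Stage 2 (contractor, a preponderance, weight is at least 53): (d) 55 ≥ 53 — meets; (e) 55 ≥ 53 — meets.
  The contractor carries Stage 2; the agency now bears the burden.
Stage 3 (agency, a heightened civil standard, weight is at least 71): (f) net 78−10=68 < 71 — fails; (g) net 77−6=71 ≥ 71 — meets.
  The agency does not carry Stage 3.
The contractor prevails.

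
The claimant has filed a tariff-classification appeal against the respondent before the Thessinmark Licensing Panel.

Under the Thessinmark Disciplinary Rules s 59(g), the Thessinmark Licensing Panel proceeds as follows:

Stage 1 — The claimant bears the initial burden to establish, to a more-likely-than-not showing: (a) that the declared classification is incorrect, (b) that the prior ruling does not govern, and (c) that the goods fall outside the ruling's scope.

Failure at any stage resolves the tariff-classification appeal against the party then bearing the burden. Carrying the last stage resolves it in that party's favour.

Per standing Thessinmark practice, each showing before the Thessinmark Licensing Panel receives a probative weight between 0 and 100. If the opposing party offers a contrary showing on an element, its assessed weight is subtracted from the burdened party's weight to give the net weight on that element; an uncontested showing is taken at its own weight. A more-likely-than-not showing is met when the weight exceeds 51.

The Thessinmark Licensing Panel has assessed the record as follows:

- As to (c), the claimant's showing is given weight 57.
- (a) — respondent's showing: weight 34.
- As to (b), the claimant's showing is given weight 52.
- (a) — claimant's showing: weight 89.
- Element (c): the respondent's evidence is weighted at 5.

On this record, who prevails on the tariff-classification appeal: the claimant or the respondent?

claimant

At Stage 1 the claimant must meet a more-likely-than-not showing (weight exceeds 51): on (a) the weight is 89 less the opposing 34 gives net 55, > 51, so (a) meets the standard; on (b) the weight is 52, which does exceed 51, so (b) meets the standard; on (c) the weight is 57 less the opposing 5 gives net 52, which does exceed 51, so (c) meets the standard.
  All elements met at the final stage.
All stages carried — the claimant prevails.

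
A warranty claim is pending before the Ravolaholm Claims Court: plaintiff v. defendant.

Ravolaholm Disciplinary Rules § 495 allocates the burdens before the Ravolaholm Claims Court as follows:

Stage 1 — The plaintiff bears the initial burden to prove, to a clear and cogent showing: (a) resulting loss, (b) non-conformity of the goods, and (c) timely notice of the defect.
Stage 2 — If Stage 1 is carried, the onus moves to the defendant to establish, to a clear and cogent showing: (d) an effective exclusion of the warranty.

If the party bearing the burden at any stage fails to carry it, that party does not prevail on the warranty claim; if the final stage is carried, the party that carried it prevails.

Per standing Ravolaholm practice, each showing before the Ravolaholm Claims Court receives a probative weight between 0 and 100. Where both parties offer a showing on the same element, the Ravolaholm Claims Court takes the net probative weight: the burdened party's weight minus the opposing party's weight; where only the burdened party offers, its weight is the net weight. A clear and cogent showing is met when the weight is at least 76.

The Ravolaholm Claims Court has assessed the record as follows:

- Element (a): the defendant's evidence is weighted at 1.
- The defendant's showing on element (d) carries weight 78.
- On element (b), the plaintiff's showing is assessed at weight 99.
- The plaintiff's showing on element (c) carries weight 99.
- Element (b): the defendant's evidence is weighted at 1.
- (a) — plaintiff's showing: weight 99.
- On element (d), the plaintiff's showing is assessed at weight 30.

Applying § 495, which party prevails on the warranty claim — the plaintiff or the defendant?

At Stage 1 the plaintiff must meet a clear and cogent showing (weight is at least 76): on (a) the weight is 99 less the opposing 1 gives net 98, ≥ 76, so (a) meets the standard; on (b) the weight is 99 less the opposing 1 gives net 98, which does reach 76, so (b) meets the standard; on (c) the weight is 99, which does reach 76, so (c) meets the standard.
  Stage 1 carried; the burden shifts to the defendant.
At Stage 2 the defendant must meet a clear and cogent showing (weight is at least 76): on (d) the weight is 78 less the opposing 30 gives net 48, < 76, so (d) does not meet the standard.
  Stage 2 not carried; the defendant fails its burden.
The plaintiff prevails.

plaintiff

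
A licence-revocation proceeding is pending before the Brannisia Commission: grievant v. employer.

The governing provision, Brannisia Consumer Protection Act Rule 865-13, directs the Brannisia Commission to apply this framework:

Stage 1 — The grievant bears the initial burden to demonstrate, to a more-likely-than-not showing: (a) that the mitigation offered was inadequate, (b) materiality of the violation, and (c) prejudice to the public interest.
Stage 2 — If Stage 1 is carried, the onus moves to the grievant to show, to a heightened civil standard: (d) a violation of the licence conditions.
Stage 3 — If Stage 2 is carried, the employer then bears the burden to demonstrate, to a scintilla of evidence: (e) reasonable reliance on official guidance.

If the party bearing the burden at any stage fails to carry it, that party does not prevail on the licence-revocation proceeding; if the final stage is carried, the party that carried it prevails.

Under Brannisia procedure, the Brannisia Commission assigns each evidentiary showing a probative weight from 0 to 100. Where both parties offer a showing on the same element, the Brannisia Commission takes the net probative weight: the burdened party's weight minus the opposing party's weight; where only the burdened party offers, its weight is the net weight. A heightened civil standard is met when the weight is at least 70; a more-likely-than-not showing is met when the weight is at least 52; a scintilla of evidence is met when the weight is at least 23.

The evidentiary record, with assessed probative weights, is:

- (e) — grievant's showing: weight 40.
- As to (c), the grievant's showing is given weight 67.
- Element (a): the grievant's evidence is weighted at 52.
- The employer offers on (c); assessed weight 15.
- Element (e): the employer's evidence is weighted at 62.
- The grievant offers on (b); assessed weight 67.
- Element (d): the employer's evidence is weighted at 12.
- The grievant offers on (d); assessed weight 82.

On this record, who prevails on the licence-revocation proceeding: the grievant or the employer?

At Stage 1 the grievant must meet a more-likely-than-not showing (weight is at least 52): on (a) the weight is 52, which does reach 52, so (a) meets the standard; on (b) the weight is 67, which does reach 52, so (b) meets the standard; on (c) the weight is 67 less the opposing 15 gives net 52, ≥ 52, so (c) meets the standard.
  Stage 1 carried; the burden remains with the grievant.
At Stage 2 the grievant must meet a heightened civil standard (weight is at least 70): on (d) the weight is 82 less the opposing 12 gives net 70, ≥ 70, so (d) meets the standard.
  The grievant carries Stage 2; the employer now bears the burden.
At Stage 3 the employer must meet a scintilla of evidence (weight is at least 23): on (e) the weight is 62 less the opposing 40 gives net 22, < 23, so (e) does not meet the standard.
  Stage 3 not carried; the employer fails its burden.
The grievant prevails.

grievant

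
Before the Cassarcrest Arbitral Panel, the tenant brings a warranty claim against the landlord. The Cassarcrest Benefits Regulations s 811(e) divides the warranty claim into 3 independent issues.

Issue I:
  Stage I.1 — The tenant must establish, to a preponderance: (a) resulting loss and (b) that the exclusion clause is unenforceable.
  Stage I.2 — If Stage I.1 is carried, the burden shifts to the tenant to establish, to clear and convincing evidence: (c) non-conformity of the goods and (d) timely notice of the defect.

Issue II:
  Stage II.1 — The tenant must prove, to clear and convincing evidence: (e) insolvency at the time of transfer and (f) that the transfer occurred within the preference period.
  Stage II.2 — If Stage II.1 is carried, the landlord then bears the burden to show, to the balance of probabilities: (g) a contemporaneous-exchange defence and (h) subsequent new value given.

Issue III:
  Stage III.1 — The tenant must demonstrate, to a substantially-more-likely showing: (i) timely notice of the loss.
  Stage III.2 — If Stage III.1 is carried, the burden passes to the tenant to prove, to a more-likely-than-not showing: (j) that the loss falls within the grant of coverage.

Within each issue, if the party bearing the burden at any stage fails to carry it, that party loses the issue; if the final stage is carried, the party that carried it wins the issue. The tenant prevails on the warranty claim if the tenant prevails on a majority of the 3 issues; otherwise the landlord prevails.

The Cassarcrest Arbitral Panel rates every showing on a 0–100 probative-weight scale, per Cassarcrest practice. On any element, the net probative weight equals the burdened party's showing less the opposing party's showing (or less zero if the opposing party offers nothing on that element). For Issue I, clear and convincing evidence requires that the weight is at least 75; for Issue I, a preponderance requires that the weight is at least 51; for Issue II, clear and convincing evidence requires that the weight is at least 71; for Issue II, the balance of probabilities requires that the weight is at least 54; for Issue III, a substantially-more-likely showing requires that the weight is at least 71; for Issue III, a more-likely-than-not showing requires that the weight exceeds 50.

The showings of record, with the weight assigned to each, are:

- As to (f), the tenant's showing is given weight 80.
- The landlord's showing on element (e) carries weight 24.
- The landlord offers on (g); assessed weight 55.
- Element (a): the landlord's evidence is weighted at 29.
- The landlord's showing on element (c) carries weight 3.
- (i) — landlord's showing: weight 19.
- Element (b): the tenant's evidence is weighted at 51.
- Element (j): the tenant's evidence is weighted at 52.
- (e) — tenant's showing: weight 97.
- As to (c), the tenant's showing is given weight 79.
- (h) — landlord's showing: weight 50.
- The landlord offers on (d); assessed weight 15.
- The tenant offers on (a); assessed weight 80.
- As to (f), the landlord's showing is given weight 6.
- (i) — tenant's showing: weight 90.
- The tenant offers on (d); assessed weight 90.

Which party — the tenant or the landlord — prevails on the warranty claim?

— Issue I —
Stage I.1 (tenant, a preponderance, weight is at least 51): (a) net 80−29=51 ≥ 51 — meets; (b) 51 ≥ 51 — meets.
  All elements met. The tenant retains the burden for Stage I.2.
Stage I.2 (tenant, clear and convincing evidence, weight is at least 75): (c) net 79−3=76 ≥ 75 — meets; (d) net 90−15=75 ≥ 75 — meets.
  Stage I.2 carried; the final stage is satisfied.
Every stage carried; the tenant prevails on this issue.
— Issue II —
At Stage II.1 the tenant must meet clear and convincing evidence (weight is at least 71): on (e) the weight is 97 less the opposing 24 gives net 73, which does reach 71, so (e) meets the standard; on (f) the weight is 80 less the opposing 6 gives net 74, ≥ 71, so (f) meets the standard.
  All elements met. The burden passes to the landlord.
At Stage II.2 the landlord must meet the balance of probabilities (weight is at least 54): on (g) the weight is 55, which does reach 54, so (g) meets the standard; on (h) the weight is 50, which does not reach 54, so (h) does not meet the standard.
  Not every element is met, so the landlord fails to carry Stage II.2.
The tenant prevails on this issue.
— Issue III —
At Stage III.1 the tenant must meet a substantially-more-likely showing (weight is at least 71): on (i) the weight is 90 less the opposing 19 gives net 71, ≥ 71, so (i) meets the standard.
  All elements met. The tenant retains the burden for Stage III.2.
At Stage III.2 the tenant must meet a more-likely-than-not showing (weight exceeds 50): on (j) the weight is 52, > 50, so (j) meets the standard.
  The tenant carries the last stage.
With every stage satisfied, the tenant prevails on this issue.
Per-issue: Issue I → tenant; Issue II → tenant; Issue III → tenant. The tenant must prevail on a majority of issues; overall, the tenant prevails.

tenant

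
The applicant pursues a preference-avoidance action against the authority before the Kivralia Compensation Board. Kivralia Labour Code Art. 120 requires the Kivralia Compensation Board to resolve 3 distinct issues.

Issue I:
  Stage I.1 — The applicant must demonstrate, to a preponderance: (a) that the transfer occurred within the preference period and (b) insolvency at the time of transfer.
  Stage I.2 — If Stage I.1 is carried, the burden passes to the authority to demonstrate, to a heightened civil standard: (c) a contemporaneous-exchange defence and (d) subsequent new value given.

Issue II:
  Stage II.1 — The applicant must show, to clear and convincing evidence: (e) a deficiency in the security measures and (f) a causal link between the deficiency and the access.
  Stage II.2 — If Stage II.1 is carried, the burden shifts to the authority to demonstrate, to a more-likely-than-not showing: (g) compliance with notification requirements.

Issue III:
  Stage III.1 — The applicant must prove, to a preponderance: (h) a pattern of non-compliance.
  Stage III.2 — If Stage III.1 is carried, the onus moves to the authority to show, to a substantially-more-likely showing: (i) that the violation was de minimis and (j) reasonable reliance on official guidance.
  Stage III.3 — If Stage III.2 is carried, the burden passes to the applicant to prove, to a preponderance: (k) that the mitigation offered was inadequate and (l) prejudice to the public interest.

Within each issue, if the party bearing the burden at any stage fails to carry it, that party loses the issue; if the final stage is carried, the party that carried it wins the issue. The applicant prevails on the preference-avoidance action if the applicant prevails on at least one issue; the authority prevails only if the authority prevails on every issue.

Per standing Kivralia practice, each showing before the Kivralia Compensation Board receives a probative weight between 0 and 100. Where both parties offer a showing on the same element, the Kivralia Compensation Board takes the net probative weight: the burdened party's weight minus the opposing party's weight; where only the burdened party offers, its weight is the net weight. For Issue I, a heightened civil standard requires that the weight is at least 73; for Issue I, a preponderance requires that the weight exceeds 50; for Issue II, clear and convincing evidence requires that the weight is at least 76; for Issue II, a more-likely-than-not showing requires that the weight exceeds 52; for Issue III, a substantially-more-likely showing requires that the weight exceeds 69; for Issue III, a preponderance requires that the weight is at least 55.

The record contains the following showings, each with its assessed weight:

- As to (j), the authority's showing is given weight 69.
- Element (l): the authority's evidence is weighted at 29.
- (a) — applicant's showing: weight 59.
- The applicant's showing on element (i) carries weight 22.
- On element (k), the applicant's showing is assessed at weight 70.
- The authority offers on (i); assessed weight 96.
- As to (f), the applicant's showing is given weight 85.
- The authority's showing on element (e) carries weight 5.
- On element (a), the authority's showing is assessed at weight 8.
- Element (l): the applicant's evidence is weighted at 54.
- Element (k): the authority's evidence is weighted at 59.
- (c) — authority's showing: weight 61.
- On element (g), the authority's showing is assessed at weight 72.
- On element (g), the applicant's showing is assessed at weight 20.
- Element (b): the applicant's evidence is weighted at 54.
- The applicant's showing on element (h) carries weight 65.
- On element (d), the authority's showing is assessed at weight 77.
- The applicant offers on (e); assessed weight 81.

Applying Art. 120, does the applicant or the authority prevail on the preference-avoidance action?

applicant

— Issue I —
Stage I.1 — burden on applicant; standard: a preponderance (weight exceeds 50).
    (a): 59 − 8 = 51 > 50 [met]
    (b): 54 > 50 [met]
  All elements met. The burden passes to the authority.
Stage I.2 — burden on authority; standard: a heightened civil standard (weight is at least 73).
    (c): 61 < 73 [not met]
    (d): 77 ≥ 73 [met]
  Stage I.2 not carried; the authority fails its burden.
So the applicant prevails on this issue.
— Issue II —
Stage II.1 — burden on applicant; standard: clear and convincing evidence (weight is at least 76).
    (e): 81 − 5 = 76 ≥ 76 [met]
    (f): 85 ≥ 76 [met]
  Stage II.1 is satisfied; the onus moves to the authority.
Stage II.2 — burden on authority; standard: a more-likely-than-not showing (weight exceeds 52).
    (g): 72 − 20 = 52 ≤ 52 [not met]
  Not every element is met, so the authority fails to carry Stage II.2.
The applicant prevails on this issue.
— Issue III —
Stage III.1 (applicant, a preponderance, weight is at least 55): (h) 65 ≥ 55 — meets.
  All elements met. The burden passes to the authority.
Stage III.2 (authority, a substantially-more-likely showing, weight exceeds 69): (i) net 96−22=74 > 69 — meets; (j) 69 ≤ 69 — fails.
  Not every element is met, so the authority fails to carry Stage III.2.
The analysis ends at Stage III.2; the applicant prevails on this issue.
Per-issue: Issue I → applicant; Issue II → applicant; Issue III → applicant. The applicant must prevail on at least one issue; overall, the applicant prevails.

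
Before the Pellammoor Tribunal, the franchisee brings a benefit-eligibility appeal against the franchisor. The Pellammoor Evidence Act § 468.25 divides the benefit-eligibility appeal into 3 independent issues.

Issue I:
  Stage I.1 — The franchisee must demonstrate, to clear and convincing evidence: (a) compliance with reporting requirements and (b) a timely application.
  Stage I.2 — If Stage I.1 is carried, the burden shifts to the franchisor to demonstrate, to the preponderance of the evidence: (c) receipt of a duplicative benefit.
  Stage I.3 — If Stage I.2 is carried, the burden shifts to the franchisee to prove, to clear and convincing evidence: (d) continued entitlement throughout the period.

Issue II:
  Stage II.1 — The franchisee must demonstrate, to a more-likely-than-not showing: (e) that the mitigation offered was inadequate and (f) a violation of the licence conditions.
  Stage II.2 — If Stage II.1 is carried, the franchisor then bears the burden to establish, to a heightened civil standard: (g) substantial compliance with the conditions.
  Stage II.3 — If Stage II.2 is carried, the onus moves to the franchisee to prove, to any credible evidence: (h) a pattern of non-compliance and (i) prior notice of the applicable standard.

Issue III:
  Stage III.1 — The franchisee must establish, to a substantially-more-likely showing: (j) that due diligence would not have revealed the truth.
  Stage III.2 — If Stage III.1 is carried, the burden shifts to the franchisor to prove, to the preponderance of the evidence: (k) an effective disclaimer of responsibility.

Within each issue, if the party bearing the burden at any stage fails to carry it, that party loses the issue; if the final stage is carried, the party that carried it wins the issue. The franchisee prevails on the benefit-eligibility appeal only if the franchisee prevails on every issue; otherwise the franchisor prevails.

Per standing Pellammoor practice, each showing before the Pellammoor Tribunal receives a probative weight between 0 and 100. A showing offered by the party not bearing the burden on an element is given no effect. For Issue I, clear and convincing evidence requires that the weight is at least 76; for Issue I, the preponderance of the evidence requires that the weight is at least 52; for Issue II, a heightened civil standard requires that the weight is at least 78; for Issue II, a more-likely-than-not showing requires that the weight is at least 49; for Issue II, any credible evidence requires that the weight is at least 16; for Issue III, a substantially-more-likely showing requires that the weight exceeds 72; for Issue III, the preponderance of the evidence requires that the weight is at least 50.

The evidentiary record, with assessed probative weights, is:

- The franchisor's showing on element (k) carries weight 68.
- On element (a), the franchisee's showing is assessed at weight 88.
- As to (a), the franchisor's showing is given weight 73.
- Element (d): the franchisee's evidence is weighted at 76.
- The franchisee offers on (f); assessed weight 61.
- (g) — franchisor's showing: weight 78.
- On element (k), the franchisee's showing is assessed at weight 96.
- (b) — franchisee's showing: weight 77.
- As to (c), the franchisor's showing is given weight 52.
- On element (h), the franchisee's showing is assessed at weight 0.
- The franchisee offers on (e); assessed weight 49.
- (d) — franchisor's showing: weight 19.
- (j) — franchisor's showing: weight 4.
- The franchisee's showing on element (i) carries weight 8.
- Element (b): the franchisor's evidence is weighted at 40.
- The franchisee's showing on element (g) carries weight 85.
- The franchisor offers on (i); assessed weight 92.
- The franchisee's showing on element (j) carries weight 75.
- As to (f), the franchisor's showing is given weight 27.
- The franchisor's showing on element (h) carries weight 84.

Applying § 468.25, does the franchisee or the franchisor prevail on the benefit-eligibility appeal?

franchisor

— Issue I —
Stage I.1 — burden on franchisee; standard: clear and convincing evidence (weight is at least 76).
    (a): 88 (franchisor's 73 disregarded) ≥ 76 [met]
    (b): 77 (franchisor's 40 disregarded) ≥ 76 [met]
  Stage I.1 is satisfied; the onus moves to the franchisor.
Stage I.2 — burden on franchisor; standard: the preponderance of the evidence (weight is at least 52).
    (c): 52 ≥ 52 [met]
  Stage I.2 carried; the burden shifts to the franchisee.
Stage I.3 — burden on franchisee; standard: clear and convincing evidence (weight is at least 76).
    (d): 76 (franchisor's 19 disregarded) ≥ 76 [met]
  Stage I.3 carried; the final stage is satisfied.
Every stage carried; the franchisee prevails on this issue.
— Issue II —
Stage II.1 (franchisee, a more-likely-than-not showing, weight is at least 49): (e) 49 ≥ 49 — meets; (f) 61 (franchisor's 27 disregarded) ≥ 49 — meets.
  Stage II.1 carried; the burden shifts to the franchisor.
Stage II.2 (franchisor, a heightened civil standard, weight is at least 78): (g) 78 (franchisee's 85 disregarded) ≥ 78 — meets.
  Stage II.2 carried; the burden shifts to the franchisee.
Stage II.3 (franchisee, any credible evidence, weight is at least 16): (h) 0 (franchisor's 84 disregarded) < 16 — fails; (i) 8 (franchisor's 92 disregarded) < 16 — fails.
  Not every element is met, so the franchisee fails to carry Stage II.3.
The franchisor prevails on this issue.
— Issue III —
Stage III.1 — burden on franchisee; standard: a substantially-more-likely showing (weight exceeds 72).
    (j): 75 (franchisor's 4 disregarded) > 72 [met]
  Stage III.1 carried; the burden shifts to the franchisor.
Stage III.2 — burden on franchisor; standard: the preponderance of the evidence (weight is at least 50).
    (k): 68 (franchisee's 96 disregarded) ≥ 50 [met]
  Stage III.2 carried; the final stage is satisfied.
All stages carried — the franchisor prevails on this issue.
Per-issue: Issue I → franchisee; Issue II → franchisor; Issue III → franchisor. The franchisee must prevail on every issue; overall, the franchisor prevails.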